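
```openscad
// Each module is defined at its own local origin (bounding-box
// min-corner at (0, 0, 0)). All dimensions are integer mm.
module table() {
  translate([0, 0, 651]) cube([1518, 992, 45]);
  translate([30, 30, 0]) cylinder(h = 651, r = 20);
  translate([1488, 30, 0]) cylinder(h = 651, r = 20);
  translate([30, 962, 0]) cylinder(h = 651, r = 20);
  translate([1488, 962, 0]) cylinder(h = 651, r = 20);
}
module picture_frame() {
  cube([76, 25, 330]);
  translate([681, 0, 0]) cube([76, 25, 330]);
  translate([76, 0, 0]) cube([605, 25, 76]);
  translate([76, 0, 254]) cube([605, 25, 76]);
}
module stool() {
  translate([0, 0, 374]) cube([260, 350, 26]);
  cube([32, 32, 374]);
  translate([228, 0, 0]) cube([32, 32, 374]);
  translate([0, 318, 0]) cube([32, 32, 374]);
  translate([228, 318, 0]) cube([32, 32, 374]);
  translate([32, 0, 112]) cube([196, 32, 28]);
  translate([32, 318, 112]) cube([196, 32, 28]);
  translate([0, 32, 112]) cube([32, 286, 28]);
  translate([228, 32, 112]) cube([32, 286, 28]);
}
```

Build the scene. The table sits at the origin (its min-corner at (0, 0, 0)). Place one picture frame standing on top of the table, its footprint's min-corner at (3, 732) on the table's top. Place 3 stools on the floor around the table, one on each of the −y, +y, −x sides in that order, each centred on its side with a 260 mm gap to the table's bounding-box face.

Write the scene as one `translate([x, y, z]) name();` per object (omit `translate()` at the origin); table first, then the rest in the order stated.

table();
translate([3, 732, 696]) picture_frame();
translate([629, -610, 0]) stool();
translate([629, 1252, 0]) stool();
translate([-520, 321, 0]) stool();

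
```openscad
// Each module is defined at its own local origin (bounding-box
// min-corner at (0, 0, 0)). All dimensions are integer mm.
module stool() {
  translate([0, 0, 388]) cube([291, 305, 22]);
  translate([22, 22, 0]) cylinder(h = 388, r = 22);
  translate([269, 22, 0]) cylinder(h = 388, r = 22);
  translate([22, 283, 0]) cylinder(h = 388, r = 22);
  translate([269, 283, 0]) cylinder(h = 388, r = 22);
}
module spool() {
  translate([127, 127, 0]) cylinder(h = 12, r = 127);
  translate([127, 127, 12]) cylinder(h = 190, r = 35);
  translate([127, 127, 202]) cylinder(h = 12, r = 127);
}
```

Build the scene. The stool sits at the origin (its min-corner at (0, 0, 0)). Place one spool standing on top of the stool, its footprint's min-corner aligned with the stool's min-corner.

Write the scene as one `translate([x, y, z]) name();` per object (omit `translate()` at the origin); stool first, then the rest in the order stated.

stool();
translate([0, 0, 410]) spool();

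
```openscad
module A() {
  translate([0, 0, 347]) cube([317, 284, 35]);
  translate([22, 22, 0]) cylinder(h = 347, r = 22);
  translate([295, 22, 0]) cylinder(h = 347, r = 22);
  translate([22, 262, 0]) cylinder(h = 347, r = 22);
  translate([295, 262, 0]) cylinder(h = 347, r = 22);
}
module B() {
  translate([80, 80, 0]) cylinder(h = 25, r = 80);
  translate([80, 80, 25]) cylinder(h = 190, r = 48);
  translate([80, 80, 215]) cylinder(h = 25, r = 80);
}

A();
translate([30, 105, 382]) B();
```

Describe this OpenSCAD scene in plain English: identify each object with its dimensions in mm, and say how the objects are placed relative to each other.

A is a four-legged stool. The seat is 317×284 mm, 35 mm thick, top at z = 382 mm. It stands on four round legs, each 44 mm in diameter, from z = 0 to the seat underside, each leg's axis is inset half a diameter from the nearest pair of seat edges (so the leg's bounding box is flush with the corner).

B is a spool: two coaxial disc flanges of radius 80 mm and thickness 25 mm, joined by a core cylinder of radius 48 mm and height 190 mm. The lower flange rests on z = 0 and the three cylinders share a vertical axis.

The spool is on top of the stool.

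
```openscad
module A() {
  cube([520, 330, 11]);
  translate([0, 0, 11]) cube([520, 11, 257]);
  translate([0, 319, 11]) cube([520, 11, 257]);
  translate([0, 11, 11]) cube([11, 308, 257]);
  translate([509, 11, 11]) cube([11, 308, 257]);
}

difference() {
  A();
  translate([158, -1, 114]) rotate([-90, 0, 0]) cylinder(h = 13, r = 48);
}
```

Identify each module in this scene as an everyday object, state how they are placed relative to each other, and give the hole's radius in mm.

A is an open box. The open box has a circular hole through its front wall. The hole's radius is 48 mm.

The subtracted cylinder has r = 48 mm.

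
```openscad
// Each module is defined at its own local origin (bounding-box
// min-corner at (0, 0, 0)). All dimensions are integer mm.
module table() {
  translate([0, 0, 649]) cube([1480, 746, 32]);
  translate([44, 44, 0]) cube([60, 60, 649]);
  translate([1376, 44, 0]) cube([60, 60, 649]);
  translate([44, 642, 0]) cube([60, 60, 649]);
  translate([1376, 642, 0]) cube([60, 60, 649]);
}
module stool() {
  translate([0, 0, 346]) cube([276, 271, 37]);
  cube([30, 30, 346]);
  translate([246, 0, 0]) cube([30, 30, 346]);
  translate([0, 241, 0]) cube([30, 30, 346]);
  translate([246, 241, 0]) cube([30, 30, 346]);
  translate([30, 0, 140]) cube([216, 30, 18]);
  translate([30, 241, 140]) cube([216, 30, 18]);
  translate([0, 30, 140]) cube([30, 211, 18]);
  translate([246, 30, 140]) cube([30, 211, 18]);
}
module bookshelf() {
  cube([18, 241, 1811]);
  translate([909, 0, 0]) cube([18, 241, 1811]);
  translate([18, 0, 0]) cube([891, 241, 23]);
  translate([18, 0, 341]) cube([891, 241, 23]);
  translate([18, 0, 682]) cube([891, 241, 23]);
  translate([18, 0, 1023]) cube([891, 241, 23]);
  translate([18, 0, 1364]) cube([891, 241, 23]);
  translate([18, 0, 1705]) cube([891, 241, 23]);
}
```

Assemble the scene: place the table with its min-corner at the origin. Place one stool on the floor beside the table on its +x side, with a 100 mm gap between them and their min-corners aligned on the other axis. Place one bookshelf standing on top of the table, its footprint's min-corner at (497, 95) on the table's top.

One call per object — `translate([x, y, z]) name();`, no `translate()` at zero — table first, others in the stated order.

table();
translate([1580, 0, 0]) stool();
translate([497, 95, 681]) bookshelf();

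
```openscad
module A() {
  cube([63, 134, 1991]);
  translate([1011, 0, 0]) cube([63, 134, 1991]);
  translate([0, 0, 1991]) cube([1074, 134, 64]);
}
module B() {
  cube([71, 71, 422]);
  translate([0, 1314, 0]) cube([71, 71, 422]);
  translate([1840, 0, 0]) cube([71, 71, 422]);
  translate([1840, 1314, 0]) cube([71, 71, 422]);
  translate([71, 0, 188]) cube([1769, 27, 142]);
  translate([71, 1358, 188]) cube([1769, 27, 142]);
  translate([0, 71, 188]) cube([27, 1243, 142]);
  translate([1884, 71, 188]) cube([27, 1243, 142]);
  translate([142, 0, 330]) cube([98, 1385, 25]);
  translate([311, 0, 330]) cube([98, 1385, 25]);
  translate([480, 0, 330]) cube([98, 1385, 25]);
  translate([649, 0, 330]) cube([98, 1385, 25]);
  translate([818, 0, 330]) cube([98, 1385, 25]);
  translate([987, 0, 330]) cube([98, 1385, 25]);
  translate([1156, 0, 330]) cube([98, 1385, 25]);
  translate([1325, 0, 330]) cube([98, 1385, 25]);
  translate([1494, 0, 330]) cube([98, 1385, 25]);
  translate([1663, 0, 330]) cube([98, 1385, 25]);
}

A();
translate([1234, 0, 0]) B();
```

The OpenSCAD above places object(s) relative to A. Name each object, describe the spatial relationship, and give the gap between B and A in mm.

The bed frame's nearest face is 160 mm from the door frame's +x face.

A is a door frame. B is a bed frame. The bed frame is on the floor beside the door frame on its +x side. The gap between the bed frame and the door frame is 160 mm.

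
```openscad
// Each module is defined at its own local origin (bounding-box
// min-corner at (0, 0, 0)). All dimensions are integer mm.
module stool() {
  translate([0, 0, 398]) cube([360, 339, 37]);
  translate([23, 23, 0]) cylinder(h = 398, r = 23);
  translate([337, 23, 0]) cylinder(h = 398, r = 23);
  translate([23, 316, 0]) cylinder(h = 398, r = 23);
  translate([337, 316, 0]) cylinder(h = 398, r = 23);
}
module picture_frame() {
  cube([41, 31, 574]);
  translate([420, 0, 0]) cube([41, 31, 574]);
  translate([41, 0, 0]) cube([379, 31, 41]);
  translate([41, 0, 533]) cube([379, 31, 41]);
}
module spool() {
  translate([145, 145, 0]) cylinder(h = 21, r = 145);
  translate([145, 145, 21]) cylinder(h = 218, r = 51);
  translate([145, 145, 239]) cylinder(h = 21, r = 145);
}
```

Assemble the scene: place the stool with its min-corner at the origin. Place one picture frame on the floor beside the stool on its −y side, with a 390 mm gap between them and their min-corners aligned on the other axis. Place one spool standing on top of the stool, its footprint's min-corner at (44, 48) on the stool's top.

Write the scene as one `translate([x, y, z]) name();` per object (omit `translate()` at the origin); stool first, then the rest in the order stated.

stool();
translate([0, -421, 0]) picture_frame();
translate([44, 48, 435]) spool();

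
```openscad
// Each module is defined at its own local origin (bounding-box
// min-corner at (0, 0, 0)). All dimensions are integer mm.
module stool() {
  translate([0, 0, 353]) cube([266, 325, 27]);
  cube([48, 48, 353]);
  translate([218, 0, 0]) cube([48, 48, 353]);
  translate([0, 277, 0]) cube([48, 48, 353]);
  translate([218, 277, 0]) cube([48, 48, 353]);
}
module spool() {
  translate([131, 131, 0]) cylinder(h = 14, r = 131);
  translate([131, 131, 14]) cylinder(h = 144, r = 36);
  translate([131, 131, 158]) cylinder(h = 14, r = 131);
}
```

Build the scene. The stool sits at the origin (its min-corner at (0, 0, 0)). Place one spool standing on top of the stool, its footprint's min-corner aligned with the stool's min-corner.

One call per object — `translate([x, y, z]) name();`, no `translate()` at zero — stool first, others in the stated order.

stool();
translate([0, 0, 380]) spool();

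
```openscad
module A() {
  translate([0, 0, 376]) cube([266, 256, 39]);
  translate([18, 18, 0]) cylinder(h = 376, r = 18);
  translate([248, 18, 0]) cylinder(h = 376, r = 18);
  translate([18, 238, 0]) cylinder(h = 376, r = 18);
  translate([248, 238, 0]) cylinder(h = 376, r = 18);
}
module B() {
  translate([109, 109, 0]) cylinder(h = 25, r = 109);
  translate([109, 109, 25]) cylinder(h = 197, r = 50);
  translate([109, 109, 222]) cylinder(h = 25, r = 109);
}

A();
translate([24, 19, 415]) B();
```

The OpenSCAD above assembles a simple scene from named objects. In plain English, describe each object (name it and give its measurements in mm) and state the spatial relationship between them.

A is a four-legged stool. The seat is 266×256 mm, 39 mm thick, top at z = 415 mm. It stands on four round legs, each 36 mm in diameter, from z = 0 to the seat underside, each leg's axis is inset half a diameter from the nearest pair of seat edges (so the leg's bounding box is flush with the corner).

B is a spool: two coaxial disc flanges of radius 109 mm and thickness 25 mm, joined by a core cylinder of radius 50 mm and height 197 mm. The lower flange rests on z = 0 and the three cylinders share a vertical axis.

The spool is on top of the stool, centred.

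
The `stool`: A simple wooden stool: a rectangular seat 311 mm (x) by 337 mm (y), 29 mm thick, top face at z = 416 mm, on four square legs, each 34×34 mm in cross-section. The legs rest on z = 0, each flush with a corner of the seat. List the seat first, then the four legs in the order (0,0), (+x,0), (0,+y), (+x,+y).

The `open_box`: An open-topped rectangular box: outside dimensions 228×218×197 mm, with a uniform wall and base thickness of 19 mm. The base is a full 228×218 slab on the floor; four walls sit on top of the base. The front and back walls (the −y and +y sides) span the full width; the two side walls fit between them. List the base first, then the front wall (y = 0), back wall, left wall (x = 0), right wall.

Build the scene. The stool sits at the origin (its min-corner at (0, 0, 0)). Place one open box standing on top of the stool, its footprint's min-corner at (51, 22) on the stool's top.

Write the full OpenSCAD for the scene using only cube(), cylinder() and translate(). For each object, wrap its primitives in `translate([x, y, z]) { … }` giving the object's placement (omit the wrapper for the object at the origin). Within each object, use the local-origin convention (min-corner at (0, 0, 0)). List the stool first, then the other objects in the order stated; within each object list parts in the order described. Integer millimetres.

translate([0, 0, 387]) cube([311, 337, 29]);
cube([34, 34, 387]);
translate([277, 0, 0]) cube([34, 34, 387]);
translate([0, 303, 0]) cube([34, 34, 387]);
translate([277, 303, 0]) cube([34, 34, 387]);
translate([51, 22, 416]) {
  cube([228, 218, 19]);
  translate([0, 0, 19]) cube([228, 19, 178]);
  translate([0, 199, 19]) cube([228, 19, 178]);
  translate([0, 19, 19]) cube([19, 180, 178]);
  translate([209, 19, 19]) cube([19, 180, 178]);
}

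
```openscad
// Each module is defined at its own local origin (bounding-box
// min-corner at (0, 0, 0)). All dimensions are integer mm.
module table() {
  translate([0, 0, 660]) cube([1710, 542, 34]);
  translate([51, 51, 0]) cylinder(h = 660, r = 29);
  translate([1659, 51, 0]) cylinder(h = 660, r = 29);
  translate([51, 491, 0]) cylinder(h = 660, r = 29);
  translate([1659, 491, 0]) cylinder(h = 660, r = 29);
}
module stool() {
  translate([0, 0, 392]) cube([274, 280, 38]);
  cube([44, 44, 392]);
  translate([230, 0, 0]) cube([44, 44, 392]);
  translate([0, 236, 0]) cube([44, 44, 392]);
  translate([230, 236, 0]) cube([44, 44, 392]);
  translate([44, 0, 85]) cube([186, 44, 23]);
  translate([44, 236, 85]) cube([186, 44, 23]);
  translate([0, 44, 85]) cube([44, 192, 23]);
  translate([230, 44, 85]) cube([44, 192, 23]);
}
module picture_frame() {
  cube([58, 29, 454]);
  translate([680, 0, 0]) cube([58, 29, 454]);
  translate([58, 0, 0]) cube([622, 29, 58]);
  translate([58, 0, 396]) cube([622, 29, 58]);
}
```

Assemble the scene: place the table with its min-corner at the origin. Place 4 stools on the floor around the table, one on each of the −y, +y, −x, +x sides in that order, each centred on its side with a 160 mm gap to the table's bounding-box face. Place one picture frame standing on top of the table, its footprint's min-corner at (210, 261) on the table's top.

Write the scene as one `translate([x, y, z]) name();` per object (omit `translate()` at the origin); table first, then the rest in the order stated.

table();
translate([718, -440, 0]) stool();
translate([718, 702, 0]) stool();
translate([-434, 131, 0]) stool();
translate([1870, 131, 0]) stool();
translate([210, 261, 694]) picture_frame();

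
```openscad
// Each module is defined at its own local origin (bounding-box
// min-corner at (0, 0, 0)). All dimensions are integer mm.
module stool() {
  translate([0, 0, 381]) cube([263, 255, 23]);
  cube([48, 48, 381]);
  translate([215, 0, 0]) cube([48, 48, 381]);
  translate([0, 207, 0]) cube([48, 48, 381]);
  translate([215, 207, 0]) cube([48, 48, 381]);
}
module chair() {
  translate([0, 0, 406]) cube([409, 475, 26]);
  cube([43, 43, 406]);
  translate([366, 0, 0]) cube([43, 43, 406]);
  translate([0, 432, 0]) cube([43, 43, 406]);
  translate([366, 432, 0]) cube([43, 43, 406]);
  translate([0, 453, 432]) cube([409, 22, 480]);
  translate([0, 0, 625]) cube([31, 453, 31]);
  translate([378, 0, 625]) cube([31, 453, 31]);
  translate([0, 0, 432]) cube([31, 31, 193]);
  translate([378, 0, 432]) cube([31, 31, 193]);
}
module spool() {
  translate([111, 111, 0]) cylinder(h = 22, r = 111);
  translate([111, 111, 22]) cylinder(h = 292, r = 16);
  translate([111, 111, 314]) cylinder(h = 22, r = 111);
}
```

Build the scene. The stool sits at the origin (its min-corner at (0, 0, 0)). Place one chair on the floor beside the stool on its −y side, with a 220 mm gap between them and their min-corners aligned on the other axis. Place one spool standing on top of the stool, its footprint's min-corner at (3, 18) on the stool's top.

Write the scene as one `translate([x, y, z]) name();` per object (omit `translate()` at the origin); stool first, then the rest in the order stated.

stool();
translate([0, -695, 0]) chair();
translate([3, 18, 404]) spool();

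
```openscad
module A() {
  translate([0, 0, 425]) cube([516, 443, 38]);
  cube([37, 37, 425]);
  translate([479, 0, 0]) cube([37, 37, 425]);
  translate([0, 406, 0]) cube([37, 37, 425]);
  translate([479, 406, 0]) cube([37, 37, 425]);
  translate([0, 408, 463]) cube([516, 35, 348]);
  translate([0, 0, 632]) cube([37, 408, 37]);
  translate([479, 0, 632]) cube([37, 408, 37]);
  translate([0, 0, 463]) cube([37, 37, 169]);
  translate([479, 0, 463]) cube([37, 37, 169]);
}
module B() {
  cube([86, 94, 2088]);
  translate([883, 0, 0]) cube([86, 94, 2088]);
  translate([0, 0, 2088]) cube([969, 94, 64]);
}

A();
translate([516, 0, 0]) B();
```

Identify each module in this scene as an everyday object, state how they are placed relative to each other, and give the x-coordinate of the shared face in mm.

A is a chair. B is a door frame. The door frame is against the chair's +x side, with their −y faces flush. The x-coordinate of the shared face is 516 mm.

The chair's +x face and the door frame's −x face are both at x = 516 mm.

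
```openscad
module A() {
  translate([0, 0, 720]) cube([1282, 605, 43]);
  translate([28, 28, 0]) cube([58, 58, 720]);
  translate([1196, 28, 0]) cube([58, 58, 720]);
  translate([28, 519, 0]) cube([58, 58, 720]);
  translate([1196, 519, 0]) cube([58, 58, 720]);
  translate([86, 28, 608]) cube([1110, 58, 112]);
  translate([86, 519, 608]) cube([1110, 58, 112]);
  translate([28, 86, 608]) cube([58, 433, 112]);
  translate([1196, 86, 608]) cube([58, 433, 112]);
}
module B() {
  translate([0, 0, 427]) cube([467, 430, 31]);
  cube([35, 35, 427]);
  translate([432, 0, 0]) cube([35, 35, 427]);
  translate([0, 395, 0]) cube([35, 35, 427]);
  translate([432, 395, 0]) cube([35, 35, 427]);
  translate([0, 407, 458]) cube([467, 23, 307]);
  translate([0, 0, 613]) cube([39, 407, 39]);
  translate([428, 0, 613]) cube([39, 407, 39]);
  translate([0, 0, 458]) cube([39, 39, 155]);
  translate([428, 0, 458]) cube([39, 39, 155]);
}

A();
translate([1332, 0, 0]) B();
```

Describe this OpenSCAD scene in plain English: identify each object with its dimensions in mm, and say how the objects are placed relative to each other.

A is a table: top 1282 mm (x) × 605 mm (y), 43 mm thick, upper face at z = 763 mm, on four 58×58 mm square legs, each inset 28 mm from the nearest pair of top edges, running from z = 0 to the bottom of the top. Four apron rails, 58 mm thick and 112 mm tall, run between adjacent legs with their top edges flush with the underside of the top and their outer faces flush with the legs' outer faces.

B is a chair: 467×430 mm seat, 31 mm thick, top at z = 458 mm, on four 35 mm square corner legs flush with the seat edges. A 23 mm thick backrest slab spans the full seat width, extending 307 mm above the seat top, its back face flush with the seat's +y edge. Two armrests of 39×39 mm section run along each side from the seat's front edge to the front of the backrest, top faces 194 mm above the seat top and outer faces flush with the seat's x-edges; a 39×39 mm post under the front of each armrest stands on the seat at the front corner.

The chair is on the floor beside the table on its +x side.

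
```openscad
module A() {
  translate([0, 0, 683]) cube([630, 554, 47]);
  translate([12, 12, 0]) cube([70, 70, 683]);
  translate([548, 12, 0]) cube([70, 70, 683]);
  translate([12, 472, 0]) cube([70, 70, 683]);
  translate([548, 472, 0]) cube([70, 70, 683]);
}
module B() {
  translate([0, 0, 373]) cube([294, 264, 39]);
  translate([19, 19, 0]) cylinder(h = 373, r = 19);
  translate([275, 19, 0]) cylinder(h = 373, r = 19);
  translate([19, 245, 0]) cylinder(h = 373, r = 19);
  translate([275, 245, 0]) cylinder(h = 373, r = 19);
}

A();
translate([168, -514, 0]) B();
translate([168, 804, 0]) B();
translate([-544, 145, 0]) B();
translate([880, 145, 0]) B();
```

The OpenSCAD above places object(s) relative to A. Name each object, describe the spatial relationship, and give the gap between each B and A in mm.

Each stool's nearest face is 250 mm from the table's bounding box.

A is a table. B is a stool. Four stools sit around the table at the −y, +y, −x, +x sides. The gap between each stool and the table is 250 mm.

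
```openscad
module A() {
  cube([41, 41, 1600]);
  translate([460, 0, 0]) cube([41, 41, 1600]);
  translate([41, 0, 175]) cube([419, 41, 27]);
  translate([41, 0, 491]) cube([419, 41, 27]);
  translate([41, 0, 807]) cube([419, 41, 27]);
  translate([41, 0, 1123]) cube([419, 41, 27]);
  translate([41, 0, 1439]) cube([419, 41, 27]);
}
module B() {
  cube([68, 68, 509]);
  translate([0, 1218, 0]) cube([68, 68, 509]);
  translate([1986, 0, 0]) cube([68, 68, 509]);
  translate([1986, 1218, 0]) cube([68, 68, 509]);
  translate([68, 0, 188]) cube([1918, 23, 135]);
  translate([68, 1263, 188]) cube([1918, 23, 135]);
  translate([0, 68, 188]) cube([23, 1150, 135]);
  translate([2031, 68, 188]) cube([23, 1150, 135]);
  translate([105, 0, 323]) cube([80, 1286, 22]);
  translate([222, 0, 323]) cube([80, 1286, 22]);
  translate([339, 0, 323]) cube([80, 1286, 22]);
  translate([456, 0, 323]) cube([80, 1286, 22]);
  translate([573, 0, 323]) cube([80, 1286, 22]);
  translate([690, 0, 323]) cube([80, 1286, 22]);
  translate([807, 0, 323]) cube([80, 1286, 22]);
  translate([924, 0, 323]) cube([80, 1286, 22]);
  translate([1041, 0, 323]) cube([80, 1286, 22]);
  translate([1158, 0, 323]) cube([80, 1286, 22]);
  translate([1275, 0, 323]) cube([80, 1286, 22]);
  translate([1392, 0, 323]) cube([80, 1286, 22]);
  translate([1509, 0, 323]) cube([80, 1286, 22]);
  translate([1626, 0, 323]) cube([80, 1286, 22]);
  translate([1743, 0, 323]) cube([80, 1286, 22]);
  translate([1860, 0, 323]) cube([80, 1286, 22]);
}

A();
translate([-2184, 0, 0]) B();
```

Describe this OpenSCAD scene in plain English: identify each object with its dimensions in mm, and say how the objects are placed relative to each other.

A is a straight ladder. Two 41×41 mm vertical rails, 1600 mm tall, stand 501 mm apart (outside-to-outside) with their front faces coplanar on the −y side. 5 rungs, each 41 mm deep and 27 mm tall, span between the inner faces of the rails, front faces flush with the rails. The lowest rung's underside is at z = 175 mm and rungs are spaced 316 mm apart (underside to underside).

B is a bed frame 2054 mm long (x) by 1286 mm wide (y). Four 68×68 mm corner posts, 509 mm tall, at the corners of the footprint. Four rails of 23 mm thickness and 135 mm height run between adjacent posts with their undersides at z = 188 mm, their outer faces flush with the outside of the frame (the two x-running rails run between the posts' inner faces; the two y-running rails run between the posts' inner faces). 16 slats, each 80 mm wide (x) and 22 mm thick, lie across the top of the two x-running rails, running the full 1286 mm width of the frame in y; the slats are evenly spaced along x between the inner faces of the end posts with equal gaps (rounded down to the nearest mm) at the −x end and between each pair — any rounding remainder accumulates at the +x end.

The bed frame is on the floor beside the ladder on its −x side.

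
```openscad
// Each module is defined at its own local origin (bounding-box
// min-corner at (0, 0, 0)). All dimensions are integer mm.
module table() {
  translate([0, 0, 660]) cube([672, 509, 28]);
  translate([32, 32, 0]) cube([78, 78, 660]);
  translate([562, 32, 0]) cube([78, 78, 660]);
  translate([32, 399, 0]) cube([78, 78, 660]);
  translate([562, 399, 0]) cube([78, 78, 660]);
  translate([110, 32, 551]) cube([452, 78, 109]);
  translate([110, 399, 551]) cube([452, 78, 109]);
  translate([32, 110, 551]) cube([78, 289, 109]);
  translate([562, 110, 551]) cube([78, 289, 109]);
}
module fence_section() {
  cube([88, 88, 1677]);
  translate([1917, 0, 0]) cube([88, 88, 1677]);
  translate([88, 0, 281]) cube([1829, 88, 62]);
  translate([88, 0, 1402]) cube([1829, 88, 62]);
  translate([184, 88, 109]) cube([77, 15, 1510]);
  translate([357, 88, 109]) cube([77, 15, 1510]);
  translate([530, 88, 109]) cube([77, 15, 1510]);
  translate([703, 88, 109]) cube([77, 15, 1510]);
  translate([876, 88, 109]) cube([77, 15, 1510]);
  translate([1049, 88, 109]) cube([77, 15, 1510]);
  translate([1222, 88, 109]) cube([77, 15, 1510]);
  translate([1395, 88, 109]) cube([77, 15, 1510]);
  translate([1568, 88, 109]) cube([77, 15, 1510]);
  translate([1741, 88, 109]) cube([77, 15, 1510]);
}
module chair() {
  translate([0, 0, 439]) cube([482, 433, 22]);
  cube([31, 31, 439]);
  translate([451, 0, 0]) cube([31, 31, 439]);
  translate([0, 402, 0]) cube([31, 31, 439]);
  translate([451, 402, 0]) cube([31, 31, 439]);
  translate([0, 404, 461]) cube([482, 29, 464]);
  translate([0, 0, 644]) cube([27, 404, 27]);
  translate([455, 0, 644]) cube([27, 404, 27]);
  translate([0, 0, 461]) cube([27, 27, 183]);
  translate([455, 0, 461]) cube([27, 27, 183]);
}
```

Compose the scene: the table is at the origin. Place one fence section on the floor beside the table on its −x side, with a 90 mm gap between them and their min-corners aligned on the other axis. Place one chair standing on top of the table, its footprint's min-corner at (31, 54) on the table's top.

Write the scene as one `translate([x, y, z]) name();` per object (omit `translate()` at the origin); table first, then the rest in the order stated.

table();
translate([-2095, 0, 0]) fence_section();
translate([31, 54, 688]) chair();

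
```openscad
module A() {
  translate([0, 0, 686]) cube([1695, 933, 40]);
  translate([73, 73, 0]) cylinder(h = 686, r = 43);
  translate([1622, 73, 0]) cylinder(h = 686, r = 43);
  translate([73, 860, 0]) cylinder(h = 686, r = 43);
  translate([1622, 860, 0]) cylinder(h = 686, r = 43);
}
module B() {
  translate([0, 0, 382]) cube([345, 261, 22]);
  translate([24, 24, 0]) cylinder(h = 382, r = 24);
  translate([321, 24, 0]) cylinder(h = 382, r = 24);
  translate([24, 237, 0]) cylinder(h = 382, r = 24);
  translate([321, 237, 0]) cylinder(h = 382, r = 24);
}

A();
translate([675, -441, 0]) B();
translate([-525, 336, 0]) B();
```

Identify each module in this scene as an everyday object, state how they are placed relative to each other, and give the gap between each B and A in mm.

A is a table. B is a stool. Two stools sit around the table at the −y, −x sides. The gap between each stool and the table is 180 mm.

Each stool's nearest face is 180 mm from the table's bounding box.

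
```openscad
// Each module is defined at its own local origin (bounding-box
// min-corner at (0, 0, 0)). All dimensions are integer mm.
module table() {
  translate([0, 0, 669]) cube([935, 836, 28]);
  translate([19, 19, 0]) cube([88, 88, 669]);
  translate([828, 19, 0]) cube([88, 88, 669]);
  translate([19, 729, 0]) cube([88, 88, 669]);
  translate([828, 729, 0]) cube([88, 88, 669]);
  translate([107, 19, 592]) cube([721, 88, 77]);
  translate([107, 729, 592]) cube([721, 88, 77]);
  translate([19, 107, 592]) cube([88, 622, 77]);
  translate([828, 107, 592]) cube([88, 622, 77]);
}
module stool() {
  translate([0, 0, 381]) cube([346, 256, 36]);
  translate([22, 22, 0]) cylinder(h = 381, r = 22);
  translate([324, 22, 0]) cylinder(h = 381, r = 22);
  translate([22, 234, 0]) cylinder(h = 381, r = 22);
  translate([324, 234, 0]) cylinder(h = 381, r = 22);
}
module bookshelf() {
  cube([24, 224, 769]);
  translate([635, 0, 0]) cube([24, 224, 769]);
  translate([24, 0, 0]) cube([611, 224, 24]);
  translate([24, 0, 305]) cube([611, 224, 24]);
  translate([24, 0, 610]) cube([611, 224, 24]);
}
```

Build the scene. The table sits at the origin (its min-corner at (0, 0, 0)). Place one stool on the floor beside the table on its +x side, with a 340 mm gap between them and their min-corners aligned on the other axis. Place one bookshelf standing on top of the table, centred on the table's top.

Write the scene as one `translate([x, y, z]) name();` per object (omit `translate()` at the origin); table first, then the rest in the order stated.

table();
translate([1275, 0, 0]) stool();
translate([138, 306, 697]) bookshelf();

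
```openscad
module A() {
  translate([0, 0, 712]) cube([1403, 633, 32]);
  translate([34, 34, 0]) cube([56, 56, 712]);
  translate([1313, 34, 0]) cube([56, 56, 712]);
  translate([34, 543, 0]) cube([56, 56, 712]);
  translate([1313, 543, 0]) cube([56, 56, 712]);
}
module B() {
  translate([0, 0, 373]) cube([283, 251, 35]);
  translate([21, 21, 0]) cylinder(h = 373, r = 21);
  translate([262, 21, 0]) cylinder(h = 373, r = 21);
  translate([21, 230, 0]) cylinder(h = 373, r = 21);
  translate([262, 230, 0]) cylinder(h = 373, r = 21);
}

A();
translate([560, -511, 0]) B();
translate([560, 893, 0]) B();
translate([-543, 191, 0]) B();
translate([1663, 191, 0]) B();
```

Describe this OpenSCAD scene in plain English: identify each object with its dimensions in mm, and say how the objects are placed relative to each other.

A is a table: top 1403 mm (x) × 633 mm (y), 32 mm thick, upper face at z = 744 mm, on four 56×56 mm square legs, each inset 34 mm from the nearest pair of top edges, running from z = 0 to the bottom of the top.

B is a simple wooden stool: a rectangular seat 283 mm (x) by 251 mm (y), 35 mm thick, top face at z = 408 mm, on four round legs, each 42 mm in diameter. The legs rest on z = 0, each leg's axis is inset half a diameter from the nearest pair of seat edges (so the leg's bounding box is flush with the corner).

Four stools sit around the table at the −y, +y, −x, +x sides.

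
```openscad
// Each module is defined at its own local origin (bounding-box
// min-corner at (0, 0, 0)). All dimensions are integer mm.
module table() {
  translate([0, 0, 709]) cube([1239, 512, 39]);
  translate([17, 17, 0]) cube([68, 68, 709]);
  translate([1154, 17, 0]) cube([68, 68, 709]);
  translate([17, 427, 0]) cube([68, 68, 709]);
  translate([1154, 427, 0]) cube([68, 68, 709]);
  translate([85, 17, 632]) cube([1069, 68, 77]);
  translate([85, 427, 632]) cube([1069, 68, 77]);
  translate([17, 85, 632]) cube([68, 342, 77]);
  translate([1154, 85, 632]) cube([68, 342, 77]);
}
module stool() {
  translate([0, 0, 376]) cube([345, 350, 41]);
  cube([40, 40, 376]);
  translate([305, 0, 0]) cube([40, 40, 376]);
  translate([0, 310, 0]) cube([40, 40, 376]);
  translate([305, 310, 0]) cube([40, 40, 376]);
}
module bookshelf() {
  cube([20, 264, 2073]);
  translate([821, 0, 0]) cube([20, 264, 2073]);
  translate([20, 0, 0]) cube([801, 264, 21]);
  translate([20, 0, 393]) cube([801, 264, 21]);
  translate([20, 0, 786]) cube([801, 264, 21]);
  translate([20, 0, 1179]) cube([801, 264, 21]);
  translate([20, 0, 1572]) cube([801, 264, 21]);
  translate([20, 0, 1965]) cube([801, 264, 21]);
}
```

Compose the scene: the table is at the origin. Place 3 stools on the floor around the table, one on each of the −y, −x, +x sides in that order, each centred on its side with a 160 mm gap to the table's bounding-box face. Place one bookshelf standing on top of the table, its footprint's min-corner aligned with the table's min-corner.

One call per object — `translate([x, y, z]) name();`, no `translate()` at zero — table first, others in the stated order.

table();
translate([447, -510, 0]) stool();
translate([-505, 81, 0]) stool();
translate([1399, 81, 0]) stool();
translate([0, 0, 748]) bookshelf();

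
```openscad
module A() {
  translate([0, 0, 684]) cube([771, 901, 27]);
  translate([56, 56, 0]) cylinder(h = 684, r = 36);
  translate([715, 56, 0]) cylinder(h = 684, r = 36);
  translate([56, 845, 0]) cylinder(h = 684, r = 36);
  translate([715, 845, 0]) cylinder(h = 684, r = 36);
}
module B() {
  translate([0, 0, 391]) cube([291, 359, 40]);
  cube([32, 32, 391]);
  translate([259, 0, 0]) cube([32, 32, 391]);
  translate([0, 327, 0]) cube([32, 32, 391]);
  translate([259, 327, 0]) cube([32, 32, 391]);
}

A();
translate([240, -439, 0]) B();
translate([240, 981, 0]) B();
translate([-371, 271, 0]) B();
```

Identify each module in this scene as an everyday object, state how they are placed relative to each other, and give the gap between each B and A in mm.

A is a table. B is a stool. Three stools sit around the table at the −y, +y, −x sides. The gap between each stool and the table is 80 mm.

Each stool's nearest face is 80 mm from the table's bounding box.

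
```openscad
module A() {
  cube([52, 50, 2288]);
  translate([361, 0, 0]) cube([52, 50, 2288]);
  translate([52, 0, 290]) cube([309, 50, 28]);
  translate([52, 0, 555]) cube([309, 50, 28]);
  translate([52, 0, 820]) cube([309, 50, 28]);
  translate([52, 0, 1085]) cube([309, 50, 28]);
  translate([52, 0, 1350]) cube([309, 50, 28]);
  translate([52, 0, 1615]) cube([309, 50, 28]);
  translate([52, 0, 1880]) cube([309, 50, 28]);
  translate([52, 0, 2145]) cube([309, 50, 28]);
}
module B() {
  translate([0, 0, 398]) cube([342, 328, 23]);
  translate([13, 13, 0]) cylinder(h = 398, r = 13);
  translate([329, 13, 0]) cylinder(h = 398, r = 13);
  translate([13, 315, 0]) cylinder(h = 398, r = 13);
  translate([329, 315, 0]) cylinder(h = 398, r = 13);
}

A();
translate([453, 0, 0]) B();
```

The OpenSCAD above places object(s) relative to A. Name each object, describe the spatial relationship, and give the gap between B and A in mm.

A is a ladder. B is a stool. The stool is on the floor beside the ladder on its +x side. The gap between the stool and the ladder is 40 mm.

The stool's nearest face is 40 mm from the ladder's +x face.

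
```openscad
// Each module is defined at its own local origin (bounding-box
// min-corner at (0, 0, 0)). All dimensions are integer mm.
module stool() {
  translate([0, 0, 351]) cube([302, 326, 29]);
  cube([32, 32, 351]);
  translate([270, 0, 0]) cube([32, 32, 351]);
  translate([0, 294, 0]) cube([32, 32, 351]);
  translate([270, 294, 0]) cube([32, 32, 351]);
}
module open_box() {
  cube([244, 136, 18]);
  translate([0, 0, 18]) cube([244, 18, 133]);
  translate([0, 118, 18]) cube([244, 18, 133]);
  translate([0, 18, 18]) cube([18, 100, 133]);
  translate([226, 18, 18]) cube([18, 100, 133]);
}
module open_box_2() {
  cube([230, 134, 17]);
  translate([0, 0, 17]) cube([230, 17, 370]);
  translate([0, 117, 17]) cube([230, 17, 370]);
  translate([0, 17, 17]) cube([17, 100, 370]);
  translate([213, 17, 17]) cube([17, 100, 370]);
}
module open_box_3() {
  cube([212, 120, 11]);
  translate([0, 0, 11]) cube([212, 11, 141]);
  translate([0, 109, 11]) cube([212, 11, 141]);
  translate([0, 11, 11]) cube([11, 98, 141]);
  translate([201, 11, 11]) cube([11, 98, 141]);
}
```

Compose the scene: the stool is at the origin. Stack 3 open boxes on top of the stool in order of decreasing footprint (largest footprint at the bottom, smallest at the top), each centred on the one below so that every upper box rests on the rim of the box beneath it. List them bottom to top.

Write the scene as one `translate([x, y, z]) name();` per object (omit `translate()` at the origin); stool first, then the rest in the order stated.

stool();
translate([29, 95, 380]) open_box();
translate([36, 96, 531]) open_box_2();
translate([45, 103, 918]) open_box_3();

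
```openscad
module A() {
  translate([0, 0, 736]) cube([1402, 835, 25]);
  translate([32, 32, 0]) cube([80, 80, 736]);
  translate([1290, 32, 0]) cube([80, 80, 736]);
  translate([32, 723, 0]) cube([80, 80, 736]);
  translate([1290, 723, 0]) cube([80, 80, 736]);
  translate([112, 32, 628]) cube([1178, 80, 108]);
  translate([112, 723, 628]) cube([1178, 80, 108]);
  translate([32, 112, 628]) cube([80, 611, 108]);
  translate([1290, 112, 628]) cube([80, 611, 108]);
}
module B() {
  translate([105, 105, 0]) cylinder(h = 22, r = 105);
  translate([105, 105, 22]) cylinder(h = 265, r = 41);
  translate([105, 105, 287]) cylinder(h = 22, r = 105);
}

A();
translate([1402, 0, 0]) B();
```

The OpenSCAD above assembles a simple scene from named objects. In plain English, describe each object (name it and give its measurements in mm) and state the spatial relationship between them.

A is a table with a 1402×835 mm rectangular top, 25 mm thick, top surface at z = 761 mm, supported by four 80×80 mm square legs, each inset 32 mm from the nearest pair of top edges, running from the floor. Four apron rails, 80 mm thick and 108 mm tall, run between adjacent legs with their top edges flush with the underside of the top and their outer faces flush with the legs' outer faces.

B is a spool: two coaxial disc flanges of radius 105 mm and thickness 22 mm, joined by a core cylinder of radius 41 mm and height 265 mm. The lower flange rests on z = 0 and the three cylinders share a vertical axis.

The spool is against the table's +x side, with their −y faces flush.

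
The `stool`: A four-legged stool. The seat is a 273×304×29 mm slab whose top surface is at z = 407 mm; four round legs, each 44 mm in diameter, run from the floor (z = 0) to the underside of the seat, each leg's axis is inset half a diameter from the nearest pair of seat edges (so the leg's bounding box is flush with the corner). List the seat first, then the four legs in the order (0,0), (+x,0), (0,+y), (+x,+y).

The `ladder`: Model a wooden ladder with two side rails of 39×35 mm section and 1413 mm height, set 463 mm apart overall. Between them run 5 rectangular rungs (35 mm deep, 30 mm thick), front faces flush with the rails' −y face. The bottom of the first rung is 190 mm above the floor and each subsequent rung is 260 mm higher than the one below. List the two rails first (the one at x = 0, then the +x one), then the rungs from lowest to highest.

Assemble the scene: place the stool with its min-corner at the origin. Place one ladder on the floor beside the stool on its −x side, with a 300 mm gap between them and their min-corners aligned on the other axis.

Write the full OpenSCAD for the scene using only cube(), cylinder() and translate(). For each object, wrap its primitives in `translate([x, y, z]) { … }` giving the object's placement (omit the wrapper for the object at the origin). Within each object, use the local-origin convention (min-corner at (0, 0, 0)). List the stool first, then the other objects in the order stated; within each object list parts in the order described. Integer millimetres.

translate([0, 0, 378]) cube([273, 304, 29]);
translate([22, 22, 0]) cylinder(h = 378, r = 22);
translate([251, 22, 0]) cylinder(h = 378, r = 22);
translate([22, 282, 0]) cylinder(h = 378, r = 22);
translate([251, 282, 0]) cylinder(h = 378, r = 22);
translate([-763, 0, 0]) {
  cube([39, 35, 1413]);
  translate([424, 0, 0]) cube([39, 35, 1413]);
  translate([39, 0, 190]) cube([385, 35, 30]);
  translate([39, 0, 450]) cube([385, 35, 30]);
  translate([39, 0, 710]) cube([385, 35, 30]);
  translate([39, 0, 970]) cube([385, 35, 30]);
  translate([39, 0, 1230]) cube([385, 35, 30]);
}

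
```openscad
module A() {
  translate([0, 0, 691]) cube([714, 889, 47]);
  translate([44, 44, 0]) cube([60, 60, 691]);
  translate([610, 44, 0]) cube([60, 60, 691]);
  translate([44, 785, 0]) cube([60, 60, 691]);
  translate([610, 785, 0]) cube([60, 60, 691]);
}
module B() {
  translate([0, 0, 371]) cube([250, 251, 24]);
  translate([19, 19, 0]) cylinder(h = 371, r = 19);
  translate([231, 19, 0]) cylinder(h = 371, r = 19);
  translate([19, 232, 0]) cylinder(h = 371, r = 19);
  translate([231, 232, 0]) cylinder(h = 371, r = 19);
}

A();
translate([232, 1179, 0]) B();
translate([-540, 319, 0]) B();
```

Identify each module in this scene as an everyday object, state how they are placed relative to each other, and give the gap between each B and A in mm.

A is a table. B is a stool. Two stools sit around the table at the +y, −x sides. The gap between each stool and the table is 290 mm.

Each stool's nearest face is 290 mm from the table's bounding box.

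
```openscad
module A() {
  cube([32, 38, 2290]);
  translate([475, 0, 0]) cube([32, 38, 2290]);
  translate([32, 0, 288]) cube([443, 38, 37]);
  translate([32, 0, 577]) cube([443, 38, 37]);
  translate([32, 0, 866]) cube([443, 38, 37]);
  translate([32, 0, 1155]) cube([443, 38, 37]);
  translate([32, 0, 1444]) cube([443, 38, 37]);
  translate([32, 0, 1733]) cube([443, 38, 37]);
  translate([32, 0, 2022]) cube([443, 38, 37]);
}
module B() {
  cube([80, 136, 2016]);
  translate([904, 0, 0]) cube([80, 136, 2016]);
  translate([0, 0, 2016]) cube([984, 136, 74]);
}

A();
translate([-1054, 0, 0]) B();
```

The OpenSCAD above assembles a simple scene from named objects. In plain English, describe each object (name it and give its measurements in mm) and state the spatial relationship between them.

A is a straight ladder. Two 32×38 mm vertical rails, 2290 mm tall, stand 507 mm apart (outside-to-outside) with their front faces coplanar on the −y side. 7 rungs, each 38 mm deep and 37 mm tall, span between the inner faces of the rails, front faces flush with the rails. The lowest rung's underside is at z = 288 mm and rungs are spaced 289 mm apart (underside to underside).

B is a rectangular door frame: two vertical jambs of 80×136 mm section, 2016 mm tall, with a clear opening 824 mm wide between their inner faces. A header 74 mm tall and 136 mm deep lies on top of the jambs and spans the full outside width.

The door frame is on the floor beside the ladder on its −x side.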